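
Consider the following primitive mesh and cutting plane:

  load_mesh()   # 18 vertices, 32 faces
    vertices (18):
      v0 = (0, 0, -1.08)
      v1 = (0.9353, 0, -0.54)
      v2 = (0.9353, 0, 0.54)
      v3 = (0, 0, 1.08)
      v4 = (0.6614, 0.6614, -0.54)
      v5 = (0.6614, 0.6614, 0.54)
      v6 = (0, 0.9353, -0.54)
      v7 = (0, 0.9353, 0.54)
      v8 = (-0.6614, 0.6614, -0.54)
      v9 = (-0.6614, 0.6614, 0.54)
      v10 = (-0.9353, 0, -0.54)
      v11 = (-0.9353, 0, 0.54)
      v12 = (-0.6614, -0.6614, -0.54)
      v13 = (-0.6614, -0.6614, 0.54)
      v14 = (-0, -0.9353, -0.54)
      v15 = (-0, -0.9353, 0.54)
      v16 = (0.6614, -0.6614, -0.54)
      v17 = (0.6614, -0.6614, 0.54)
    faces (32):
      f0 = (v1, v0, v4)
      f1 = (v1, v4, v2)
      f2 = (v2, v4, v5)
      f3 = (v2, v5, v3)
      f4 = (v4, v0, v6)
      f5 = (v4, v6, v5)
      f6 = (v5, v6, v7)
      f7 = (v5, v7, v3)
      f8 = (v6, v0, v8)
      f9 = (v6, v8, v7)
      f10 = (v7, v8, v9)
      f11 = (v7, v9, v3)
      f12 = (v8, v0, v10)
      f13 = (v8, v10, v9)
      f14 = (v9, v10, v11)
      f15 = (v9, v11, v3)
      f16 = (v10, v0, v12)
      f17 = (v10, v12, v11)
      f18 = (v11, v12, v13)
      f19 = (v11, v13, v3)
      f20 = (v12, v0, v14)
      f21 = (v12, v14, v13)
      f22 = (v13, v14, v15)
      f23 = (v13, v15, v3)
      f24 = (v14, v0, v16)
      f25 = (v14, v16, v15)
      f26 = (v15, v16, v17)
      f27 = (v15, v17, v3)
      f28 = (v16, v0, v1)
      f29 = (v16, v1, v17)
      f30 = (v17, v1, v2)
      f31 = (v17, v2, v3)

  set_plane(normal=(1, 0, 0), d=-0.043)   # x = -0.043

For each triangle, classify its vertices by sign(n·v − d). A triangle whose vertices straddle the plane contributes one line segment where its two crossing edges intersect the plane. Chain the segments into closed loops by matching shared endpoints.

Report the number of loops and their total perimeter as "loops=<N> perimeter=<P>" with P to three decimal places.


loops=1 perimeter=6.376

Straddling triangles (12 of 32):
  (v6,v0,v8) [++-] → (-0.043, 0.043, -1.04489)–(-0.043, 0.917493, -0.54)  len=1.0098
  (v6,v8,v7) [+-+] → (-0.043, 0.917493, -0.54)–(-0.043, 0.917493, 0.469785)  len=1.0098
  (v7,v8,v9) [+--] → (-0.043, 0.917493, 0.469785)–(-0.043, 0.917493, 0.54)  len=0.0702
  (v7,v9,v3) [+-+] → (-0.043, 0.917493, 0.54)–(-0.043, 0.043, 1.04489)  len=1.0098
  (v8,v0,v10) [-+-] → (-0.043, 0.043, -1.04489)–(-0.043, 0, -1.05517)  len=0.0442
  (v9,v11,v3) [--+] → (-0.043, 0, 1.05517)–(-0.043, 0.043, 1.04489)  len=0.0442
  (v10,v0,v12) [-+-] → (-0.043, 0, -1.05517)–(-0.043, -0.043, -1.04489)  len=0.0442
  (v11,v13,v3) [--+] → (-0.043, -0.043, 1.04489)–(-0.043, 0, 1.05517)  len=0.0442
  (v12,v0,v14) [-++] → (-0.043, -0.043, -1.04489)–(-0.043, -0.917493, -0.54)  len=1.0098
  (v12,v14,v13) [-+-] → (-0.043, -0.917493, -0.54)–(-0.043, -0.917493, -0.469785)  len=0.0702
  (v13,v14,v15) [-++] → (-0.043, -0.917493, -0.469785)–(-0.043, -0.917493, 0.54)  len=1.0098
  (v13,v15,v3) [-++] → (-0.043, -0.917493, 0.54)–(-0.043, -0.043, 1.04489)  len=1.0098

Chained into 1 loop(s):
  loop 1: 12 segments, perimeter = 6.3760
Total perimeter = 6.376


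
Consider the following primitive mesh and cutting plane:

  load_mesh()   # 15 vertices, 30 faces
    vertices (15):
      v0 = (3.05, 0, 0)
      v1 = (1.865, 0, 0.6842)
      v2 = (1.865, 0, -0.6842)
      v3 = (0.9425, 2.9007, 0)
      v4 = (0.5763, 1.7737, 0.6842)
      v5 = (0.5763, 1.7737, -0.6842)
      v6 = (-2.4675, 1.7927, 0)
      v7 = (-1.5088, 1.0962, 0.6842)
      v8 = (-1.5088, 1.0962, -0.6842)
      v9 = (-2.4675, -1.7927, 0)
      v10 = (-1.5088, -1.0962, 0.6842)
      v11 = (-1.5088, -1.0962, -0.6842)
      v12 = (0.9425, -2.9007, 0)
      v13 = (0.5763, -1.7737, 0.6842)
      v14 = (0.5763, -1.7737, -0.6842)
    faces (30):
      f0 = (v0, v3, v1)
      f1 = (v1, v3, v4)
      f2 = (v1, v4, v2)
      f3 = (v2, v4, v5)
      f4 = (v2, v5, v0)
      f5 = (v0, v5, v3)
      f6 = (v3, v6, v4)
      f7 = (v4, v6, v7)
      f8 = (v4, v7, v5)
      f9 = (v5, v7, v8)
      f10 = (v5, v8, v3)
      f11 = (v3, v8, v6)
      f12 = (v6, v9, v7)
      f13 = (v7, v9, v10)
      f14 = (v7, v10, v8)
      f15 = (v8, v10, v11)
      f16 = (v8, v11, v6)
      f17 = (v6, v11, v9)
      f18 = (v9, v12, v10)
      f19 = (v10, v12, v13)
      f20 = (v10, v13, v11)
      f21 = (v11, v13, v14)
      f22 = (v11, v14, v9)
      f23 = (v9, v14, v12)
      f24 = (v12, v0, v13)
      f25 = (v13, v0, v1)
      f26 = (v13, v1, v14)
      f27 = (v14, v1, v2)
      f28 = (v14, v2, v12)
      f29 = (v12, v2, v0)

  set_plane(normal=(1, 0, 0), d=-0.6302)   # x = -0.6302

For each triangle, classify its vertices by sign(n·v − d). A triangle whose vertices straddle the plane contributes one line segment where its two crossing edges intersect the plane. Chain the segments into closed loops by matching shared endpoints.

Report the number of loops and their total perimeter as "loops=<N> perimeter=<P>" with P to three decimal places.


Straddling triangles (12 of 30):
  (v3,v6,v4) [+-+] → (-0.6302, 2.38969, 0)–(-0.6302, 1.78123, 0.412997)  len=0.7354
  (v4,v6,v7) [+--] → (-0.6302, 1.78123, 0.412997)–(-0.6302, 1.38168, 0.6842)  len=0.4829
  (v4,v7,v5) [+-+] → (-0.6302, 1.38168, 0.6842)–(-0.6302, 1.38168, 0.107596)  len=0.5766
  (v5,v7,v8) [+--] → (-0.6302, 1.38168, 0.107596)–(-0.6302, 1.38168, -0.6842)  len=0.7918
  (v5,v8,v3) [+-+] → (-0.6302, 1.38168, -0.6842)–(-0.6302, 1.74297, -0.438968)  len=0.4367
  (v3,v8,v6) [+--] → (-0.6302, 1.74297, -0.438968)–(-0.6302, 2.38969, 0)  len=0.7816
  (v9,v12,v10) [-+-] → (-0.6302, -2.38969, 0)–(-0.6302, -1.74297, 0.438968)  len=0.7816
  (v10,v12,v13) [-++] → (-0.6302, -1.74297, 0.438968)–(-0.6302, -1.38168, 0.6842)  len=0.4367
  (v10,v13,v11) [-+-] → (-0.6302, -1.38168, 0.6842)–(-0.6302, -1.38168, -0.107596)  len=0.7918
  (v11,v13,v14) [-++] → (-0.6302, -1.38168, -0.107596)–(-0.6302, -1.38168, -0.6842)  len=0.5766
  (v11,v14,v9) [-+-] → (-0.6302, -1.38168, -0.6842)–(-0.6302, -1.78123, -0.412997)  len=0.4829
  (v9,v14,v12) [-++] → (-0.6302, -1.78123, -0.412997)–(-0.6302, -2.38969, 0)  len=0.7354

Chained into 2 loop(s):
  loop 1: 6 segments, perimeter = 3.8050
  loop 2: 6 segments, perimeter = 3.8050
Total perimeter = 7.610

loops=2 perimeter=7.610


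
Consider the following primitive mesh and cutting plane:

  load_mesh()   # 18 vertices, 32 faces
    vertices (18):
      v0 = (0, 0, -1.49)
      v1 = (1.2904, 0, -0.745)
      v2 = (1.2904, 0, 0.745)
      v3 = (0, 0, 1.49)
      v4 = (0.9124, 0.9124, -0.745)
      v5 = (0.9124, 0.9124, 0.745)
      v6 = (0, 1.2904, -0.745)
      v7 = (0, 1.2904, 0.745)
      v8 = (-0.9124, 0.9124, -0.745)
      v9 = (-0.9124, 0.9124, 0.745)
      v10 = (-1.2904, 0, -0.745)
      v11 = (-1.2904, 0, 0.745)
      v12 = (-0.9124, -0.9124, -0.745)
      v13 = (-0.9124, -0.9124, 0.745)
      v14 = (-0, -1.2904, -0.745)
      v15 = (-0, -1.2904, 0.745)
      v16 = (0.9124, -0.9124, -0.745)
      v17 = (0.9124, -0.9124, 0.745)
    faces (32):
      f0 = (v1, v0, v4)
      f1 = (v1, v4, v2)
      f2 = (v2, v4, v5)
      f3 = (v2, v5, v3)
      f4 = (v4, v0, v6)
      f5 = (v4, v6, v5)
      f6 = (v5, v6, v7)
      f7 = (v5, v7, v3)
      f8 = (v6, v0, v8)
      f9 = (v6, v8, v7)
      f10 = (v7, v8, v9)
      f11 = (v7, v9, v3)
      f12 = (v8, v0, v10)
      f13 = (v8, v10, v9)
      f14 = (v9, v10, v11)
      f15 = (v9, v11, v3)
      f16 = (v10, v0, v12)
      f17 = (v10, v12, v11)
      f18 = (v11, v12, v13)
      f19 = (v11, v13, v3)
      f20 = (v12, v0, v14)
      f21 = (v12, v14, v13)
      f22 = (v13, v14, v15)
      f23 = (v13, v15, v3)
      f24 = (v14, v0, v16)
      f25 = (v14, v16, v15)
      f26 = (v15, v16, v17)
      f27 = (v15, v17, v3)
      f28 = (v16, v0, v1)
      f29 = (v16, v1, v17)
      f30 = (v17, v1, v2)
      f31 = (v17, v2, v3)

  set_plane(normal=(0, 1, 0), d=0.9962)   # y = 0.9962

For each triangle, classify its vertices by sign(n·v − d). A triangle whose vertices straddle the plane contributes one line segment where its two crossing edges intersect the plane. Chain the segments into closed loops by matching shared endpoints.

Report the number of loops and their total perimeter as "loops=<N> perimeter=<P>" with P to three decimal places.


loops=1 perimeter=5.901

Straddling triangles (8 of 32):
  (v4,v0,v6) [--+] → (0, 0.9962, -0.914854)–(0.710127, 0.9962, -0.745)  len=0.7302
  (v4,v6,v5) [-+-] → (0.710127, 0.9962, -0.745)–(0.710127, 0.9962, 0.414677)  len=1.1597
  (v5,v6,v7) [-++] → (0.710127, 0.9962, 0.414677)–(0.710127, 0.9962, 0.745)  len=0.3303
  (v5,v7,v3) [-+-] → (0.710127, 0.9962, 0.745)–(0, 0.9962, 0.914854)  len=0.7302
  (v6,v0,v8) [+--] → (0, 0.9962, -0.914854)–(-0.710127, 0.9962, -0.745)  len=0.7302
  (v6,v8,v7) [+-+] → (-0.710127, 0.9962, -0.745)–(-0.710127, 0.9962, -0.414677)  len=0.3303
  (v7,v8,v9) [+--] → (-0.710127, 0.9962, -0.414677)–(-0.710127, 0.9962, 0.745)  len=1.1597
  (v7,v9,v3) [+--] → (-0.710127, 0.9962, 0.745)–(0, 0.9962, 0.914854)  len=0.7302

Chained into 1 loop(s):
  loop 1: 8 segments, perimeter = 5.9006
Total perimeter = 5.901


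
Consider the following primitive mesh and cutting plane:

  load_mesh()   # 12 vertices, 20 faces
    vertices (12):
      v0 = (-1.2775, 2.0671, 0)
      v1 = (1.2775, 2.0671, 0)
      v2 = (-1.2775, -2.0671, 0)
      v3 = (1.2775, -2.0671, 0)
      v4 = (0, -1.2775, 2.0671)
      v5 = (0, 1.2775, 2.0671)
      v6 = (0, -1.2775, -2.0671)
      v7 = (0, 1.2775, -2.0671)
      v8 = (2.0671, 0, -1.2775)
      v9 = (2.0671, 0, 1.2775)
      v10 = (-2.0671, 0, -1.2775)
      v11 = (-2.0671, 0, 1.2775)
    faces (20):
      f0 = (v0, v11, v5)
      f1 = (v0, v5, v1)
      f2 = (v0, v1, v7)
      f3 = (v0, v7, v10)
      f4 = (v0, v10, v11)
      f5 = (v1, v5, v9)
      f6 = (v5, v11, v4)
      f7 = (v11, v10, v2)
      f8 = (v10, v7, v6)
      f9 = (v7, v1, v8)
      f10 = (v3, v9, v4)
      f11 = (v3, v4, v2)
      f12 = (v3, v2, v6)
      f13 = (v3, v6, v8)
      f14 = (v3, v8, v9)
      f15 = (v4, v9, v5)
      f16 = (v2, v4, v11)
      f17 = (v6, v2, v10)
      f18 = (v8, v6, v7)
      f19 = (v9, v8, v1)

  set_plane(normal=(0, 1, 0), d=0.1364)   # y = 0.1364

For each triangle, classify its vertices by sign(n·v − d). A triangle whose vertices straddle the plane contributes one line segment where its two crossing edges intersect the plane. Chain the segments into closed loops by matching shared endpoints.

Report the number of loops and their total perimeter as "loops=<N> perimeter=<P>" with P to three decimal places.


loops=1 perimeter=13.633

Straddling triangles (10 of 20):
  (v0,v11,v5) [+-+] → (-2.015, 0.1364, 1.1932)–(-1.84639, 0.1364, 1.36181)  len=0.2384
  (v0,v7,v10) [++-] → (-1.84639, 0.1364, -1.36181)–(-2.015, 0.1364, -1.1932)  len=0.2384
  (v0,v10,v11) [+--] → (-2.015, 0.1364, -1.1932)–(-2.015, 0.1364, 1.1932)  len=2.3864
  (v1,v5,v9) [++-] → (1.84639, 0.1364, 1.36181)–(2.015, 0.1364, 1.1932)  len=0.2384
  (v5,v11,v4) [+--] → (-1.84639, 0.1364, 1.36181)–(0, 0.1364, 2.0671)  len=1.9765
  (v10,v7,v6) [-+-] → (-1.84639, 0.1364, -1.36181)–(0, 0.1364, -2.0671)  len=1.9765
  (v7,v1,v8) [++-] → (2.015, 0.1364, -1.1932)–(1.84639, 0.1364, -1.36181)  len=0.2384
  (v4,v9,v5) [--+] → (1.84639, 0.1364, 1.36181)–(0, 0.1364, 2.0671)  len=1.9765
  (v8,v6,v7) [--+] → (0, 0.1364, -2.0671)–(1.84639, 0.1364, -1.36181)  len=1.9765
  (v9,v8,v1) [--+] → (2.015, 0.1364, -1.1932)–(2.015, 0.1364, 1.1932)  len=2.3864

Chained into 1 loop(s):
  loop 1: 10 segments, perimeter = 13.6326
Total perimeter = 13.633


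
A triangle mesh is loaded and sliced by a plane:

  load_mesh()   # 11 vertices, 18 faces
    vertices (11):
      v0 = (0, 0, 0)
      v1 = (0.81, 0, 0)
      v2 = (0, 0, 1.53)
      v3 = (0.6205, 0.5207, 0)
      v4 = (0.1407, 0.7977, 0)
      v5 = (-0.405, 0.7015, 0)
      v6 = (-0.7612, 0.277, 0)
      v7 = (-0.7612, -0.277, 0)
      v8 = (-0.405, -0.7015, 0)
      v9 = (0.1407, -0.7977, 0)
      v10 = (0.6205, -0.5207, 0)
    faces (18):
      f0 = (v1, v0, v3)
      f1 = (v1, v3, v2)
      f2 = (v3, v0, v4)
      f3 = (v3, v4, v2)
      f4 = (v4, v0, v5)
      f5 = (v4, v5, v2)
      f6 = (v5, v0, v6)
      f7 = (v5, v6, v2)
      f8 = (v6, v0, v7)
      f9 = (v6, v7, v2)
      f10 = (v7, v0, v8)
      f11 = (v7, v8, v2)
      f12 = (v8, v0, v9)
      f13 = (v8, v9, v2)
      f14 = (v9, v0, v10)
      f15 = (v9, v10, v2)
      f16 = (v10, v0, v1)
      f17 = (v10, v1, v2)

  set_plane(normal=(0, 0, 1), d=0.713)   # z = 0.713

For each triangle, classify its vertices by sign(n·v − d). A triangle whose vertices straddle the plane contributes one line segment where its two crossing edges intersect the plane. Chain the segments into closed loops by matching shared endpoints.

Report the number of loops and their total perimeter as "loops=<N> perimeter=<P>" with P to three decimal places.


loops=1 perimeter=2.663

Straddling triangles (9 of 18):
  (v1,v3,v2) [--+] → (0.331339, 0.278047, 0.713)–(0.432529, 0, 0.713)  len=0.2959
  (v3,v4,v2) [--+] → (0.075132, 0.425961, 0.713)–(0.331339, 0.278047, 0.713)  len=0.2958
  (v4,v5,v2) [--+] → (-0.216265, 0.374592, 0.713)–(0.075132, 0.425961, 0.713)  len=0.2959
  (v5,v6,v2) [--+] → (-0.406471, 0.147914, 0.713)–(-0.216265, 0.374592, 0.713)  len=0.2959
  (v6,v7,v2) [--+] → (-0.406471, -0.147914, 0.713)–(-0.406471, 0.147914, 0.713)  len=0.2958
  (v7,v8,v2) [--+] → (-0.216265, -0.374592, 0.713)–(-0.406471, -0.147914, 0.713)  len=0.2959
  (v8,v9,v2) [--+] → (0.075132, -0.425961, 0.713)–(-0.216265, -0.374592, 0.713)  len=0.2959
  (v9,v10,v2) [--+] → (0.331339, -0.278047, 0.713)–(0.075132, -0.425961, 0.713)  len=0.2958
  (v10,v1,v2) [--+] → (0.432529, 0, 0.713)–(0.331339, -0.278047, 0.713)  len=0.2959

Chained into 1 loop(s):
  loop 1: 9 segments, perimeter = 2.6629
Total perimeter = 2.663


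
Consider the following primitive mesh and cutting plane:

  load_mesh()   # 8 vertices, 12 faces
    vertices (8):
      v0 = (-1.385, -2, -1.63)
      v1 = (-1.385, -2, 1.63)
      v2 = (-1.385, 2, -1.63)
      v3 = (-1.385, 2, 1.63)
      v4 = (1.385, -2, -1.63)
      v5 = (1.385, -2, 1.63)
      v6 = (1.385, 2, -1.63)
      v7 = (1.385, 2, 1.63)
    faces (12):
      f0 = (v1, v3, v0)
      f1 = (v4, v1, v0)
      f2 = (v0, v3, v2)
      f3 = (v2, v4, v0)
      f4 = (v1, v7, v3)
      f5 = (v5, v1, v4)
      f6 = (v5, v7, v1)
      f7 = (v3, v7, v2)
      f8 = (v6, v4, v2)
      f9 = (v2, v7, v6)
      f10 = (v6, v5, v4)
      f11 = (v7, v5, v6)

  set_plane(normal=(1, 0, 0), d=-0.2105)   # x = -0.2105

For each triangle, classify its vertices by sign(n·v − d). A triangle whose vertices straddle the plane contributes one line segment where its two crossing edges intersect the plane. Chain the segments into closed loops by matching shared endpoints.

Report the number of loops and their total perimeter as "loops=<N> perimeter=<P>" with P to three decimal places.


Straddling triangles (8 of 12):
  (v4,v1,v0) [+--] → (-0.2105, -2, 0.247736)–(-0.2105, -2, -1.63)  len=1.8777
  (v2,v4,v0) [-+-] → (-0.2105, 0.303971, -1.63)–(-0.2105, -2, -1.63)  len=2.3040
  (v1,v7,v3) [-+-] → (-0.2105, -0.303971, 1.63)–(-0.2105, 2, 1.63)  len=2.3040
  (v5,v1,v4) [+-+] → (-0.2105, -2, 1.63)–(-0.2105, -2, 0.247736)  len=1.3823
  (v5,v7,v1) [++-] → (-0.2105, -0.303971, 1.63)–(-0.2105, -2, 1.63)  len=1.6960
  (v3,v7,v2) [-+-] → (-0.2105, 2, 1.63)–(-0.2105, 2, -0.247736)  len=1.8777
  (v6,v4,v2) [++-] → (-0.2105, 0.303971, -1.63)–(-0.2105, 2, -1.63)  len=1.6960
  (v2,v7,v6) [-++] → (-0.2105, 2, -0.247736)–(-0.2105, 2, -1.63)  len=1.3823

Chained into 1 loop(s):
  loop 1: 8 segments, perimeter = 14.5200
Total perimeter = 14.520

loops=1 perimeter=14.520


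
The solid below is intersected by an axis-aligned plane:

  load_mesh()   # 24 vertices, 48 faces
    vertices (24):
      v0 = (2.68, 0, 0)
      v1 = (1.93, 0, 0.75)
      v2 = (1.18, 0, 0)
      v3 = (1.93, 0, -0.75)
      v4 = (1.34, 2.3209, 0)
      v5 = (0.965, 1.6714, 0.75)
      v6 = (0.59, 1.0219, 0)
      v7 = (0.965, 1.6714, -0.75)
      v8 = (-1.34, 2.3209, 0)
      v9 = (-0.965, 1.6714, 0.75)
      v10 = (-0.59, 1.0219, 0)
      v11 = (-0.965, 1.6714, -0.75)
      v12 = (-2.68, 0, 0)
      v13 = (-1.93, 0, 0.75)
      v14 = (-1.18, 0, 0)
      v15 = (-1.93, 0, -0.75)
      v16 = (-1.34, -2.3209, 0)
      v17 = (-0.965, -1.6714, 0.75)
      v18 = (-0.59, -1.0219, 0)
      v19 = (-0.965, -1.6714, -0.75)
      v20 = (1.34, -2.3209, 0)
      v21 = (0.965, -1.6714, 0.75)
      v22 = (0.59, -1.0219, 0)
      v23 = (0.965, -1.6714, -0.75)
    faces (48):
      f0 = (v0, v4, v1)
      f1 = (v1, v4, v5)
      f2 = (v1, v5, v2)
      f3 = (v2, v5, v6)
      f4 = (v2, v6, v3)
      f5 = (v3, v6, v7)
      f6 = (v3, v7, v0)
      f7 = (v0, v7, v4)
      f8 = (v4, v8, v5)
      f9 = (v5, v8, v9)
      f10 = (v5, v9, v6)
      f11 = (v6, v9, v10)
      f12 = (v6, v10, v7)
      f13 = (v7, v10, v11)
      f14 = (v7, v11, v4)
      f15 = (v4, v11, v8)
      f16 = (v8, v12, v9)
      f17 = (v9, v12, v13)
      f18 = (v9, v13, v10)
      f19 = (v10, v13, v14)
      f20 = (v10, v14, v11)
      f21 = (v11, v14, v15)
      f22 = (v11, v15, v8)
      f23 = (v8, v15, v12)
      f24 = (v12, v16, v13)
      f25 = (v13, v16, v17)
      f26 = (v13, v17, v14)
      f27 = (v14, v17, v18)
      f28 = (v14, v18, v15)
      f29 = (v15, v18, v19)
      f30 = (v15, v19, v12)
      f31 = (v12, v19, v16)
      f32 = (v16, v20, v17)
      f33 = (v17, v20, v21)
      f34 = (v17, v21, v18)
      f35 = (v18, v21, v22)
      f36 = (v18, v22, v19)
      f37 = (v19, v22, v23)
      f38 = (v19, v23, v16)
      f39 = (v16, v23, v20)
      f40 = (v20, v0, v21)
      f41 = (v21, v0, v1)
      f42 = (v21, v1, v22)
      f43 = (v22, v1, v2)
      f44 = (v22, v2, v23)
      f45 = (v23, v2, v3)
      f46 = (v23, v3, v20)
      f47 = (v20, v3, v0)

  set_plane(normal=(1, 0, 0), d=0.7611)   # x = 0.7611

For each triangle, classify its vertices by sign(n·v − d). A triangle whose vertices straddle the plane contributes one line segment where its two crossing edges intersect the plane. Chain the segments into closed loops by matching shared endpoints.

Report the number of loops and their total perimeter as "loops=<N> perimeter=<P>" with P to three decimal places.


loops=2 perimeter=8.864

Straddling triangles (20 of 48):
  (v2,v5,v6) [++-] → (0.7611, 1.31825, 0.3422)–(0.7611, 0.725549, 0)  len=0.6844
  (v2,v6,v3) [+-+] → (0.7611, 0.725549, 0)–(0.7611, 0.891417, -0.0957649)  len=0.1915
  (v3,v6,v7) [+-+] → (0.7611, 0.891417, -0.0957649)–(0.7611, 1.31825, -0.3422)  len=0.4929
  (v4,v8,v5) [+-+] → (0.7611, 2.3209, 0)–(0.7611, 1.72885, 0.683655)  len=0.9044
  (v5,v8,v9) [+--] → (0.7611, 1.72885, 0.683655)–(0.7611, 1.6714, 0.75)  len=0.0878
  (v5,v9,v6) [+--] → (0.7611, 1.6714, 0.75)–(0.7611, 1.31825, 0.3422)  len=0.5395
  (v6,v10,v7) [--+] → (0.7611, 1.58623, -0.651656)–(0.7611, 1.31825, -0.3422)  len=0.4094
  (v7,v10,v11) [+--] → (0.7611, 1.58623, -0.651656)–(0.7611, 1.6714, -0.75)  len=0.1301
  (v7,v11,v4) [+-+] → (0.7611, 1.6714, -0.75)–(0.7611, 2.15778, -0.188362)  len=0.7430
  (v4,v11,v8) [+--] → (0.7611, 2.15778, -0.188362)–(0.7611, 2.3209, 0)  len=0.2492
  (v16,v20,v17) [-+-] → (0.7611, -2.3209, 0)–(0.7611, -2.15778, 0.188362)  len=0.2492
  (v17,v20,v21) [-++] → (0.7611, -2.15778, 0.188362)–(0.7611, -1.6714, 0.75)  len=0.7430
  (v17,v21,v18) [-+-] → (0.7611, -1.6714, 0.75)–(0.7611, -1.58623, 0.651656)  len=0.1301
  (v18,v21,v22) [-+-] → (0.7611, -1.58623, 0.651656)–(0.7611, -1.31825, 0.3422)  len=0.4094
  (v19,v22,v23) [--+] → (0.7611, -1.31825, -0.3422)–(0.7611, -1.6714, -0.75)  len=0.5395
  (v19,v23,v16) [-+-] → (0.7611, -1.6714, -0.75)–(0.7611, -1.72885, -0.683655)  len=0.0878
  (v16,v23,v20) [-++] → (0.7611, -1.72885, -0.683655)–(0.7611, -2.3209, 0)  len=0.9044
  (v21,v1,v22) [++-] → (0.7611, -0.891417, 0.0957649)–(0.7611, -1.31825, 0.3422)  len=0.4929
  (v22,v1,v2) [-++] → (0.7611, -0.891417, 0.0957649)–(0.7611, -0.725549, 0)  len=0.1915
  (v22,v2,v23) [-++] → (0.7611, -0.725549, 0)–(0.7611, -1.31825, -0.3422)  len=0.6844

Chained into 2 loop(s):
  loop 1: 10 segments, perimeter = 4.4320
  loop 2: 10 segments, perimeter = 4.4320
Total perimeter = 8.864


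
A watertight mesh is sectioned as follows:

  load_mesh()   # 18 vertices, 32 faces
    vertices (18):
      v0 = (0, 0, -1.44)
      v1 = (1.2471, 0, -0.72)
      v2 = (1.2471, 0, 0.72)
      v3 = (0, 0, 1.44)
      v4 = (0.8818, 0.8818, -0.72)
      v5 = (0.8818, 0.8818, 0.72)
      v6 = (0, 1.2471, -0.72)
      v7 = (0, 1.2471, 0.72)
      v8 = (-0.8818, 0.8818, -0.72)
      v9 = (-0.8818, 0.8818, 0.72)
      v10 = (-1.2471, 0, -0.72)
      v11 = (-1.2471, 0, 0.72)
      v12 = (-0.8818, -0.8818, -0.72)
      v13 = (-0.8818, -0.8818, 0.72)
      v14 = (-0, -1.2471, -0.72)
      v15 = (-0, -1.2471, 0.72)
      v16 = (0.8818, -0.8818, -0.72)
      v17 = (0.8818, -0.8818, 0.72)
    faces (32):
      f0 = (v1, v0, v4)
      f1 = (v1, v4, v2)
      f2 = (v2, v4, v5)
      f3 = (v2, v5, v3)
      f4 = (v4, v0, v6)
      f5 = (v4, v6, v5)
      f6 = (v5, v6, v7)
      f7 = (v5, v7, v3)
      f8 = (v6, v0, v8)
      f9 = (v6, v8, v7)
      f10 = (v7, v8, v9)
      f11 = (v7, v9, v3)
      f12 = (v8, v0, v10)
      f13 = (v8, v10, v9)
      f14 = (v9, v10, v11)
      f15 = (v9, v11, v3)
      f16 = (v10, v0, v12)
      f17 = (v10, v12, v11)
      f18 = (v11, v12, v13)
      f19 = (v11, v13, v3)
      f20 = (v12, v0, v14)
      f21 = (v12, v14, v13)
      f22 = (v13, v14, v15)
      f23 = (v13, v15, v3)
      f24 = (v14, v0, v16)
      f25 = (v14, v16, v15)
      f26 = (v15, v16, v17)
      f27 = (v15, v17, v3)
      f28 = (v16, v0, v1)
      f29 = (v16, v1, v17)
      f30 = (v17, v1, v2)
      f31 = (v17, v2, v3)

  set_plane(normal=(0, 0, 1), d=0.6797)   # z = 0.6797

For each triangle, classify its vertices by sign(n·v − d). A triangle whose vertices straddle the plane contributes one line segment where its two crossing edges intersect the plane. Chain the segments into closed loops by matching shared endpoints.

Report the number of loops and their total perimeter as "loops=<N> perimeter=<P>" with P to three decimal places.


loops=1 perimeter=7.636

Straddling triangles (16 of 32):
  (v1,v4,v2) [--+] → (1.23688, 0.0246782, 0.6797)–(1.2471, 0, 0.6797)  len=0.0267
  (v2,v4,v5) [+-+] → (1.23688, 0.0246782, 0.6797)–(0.8818, 0.8818, 0.6797)  len=0.9278
  (v4,v6,v5) [--+] → (0.857122, 0.892023, 0.6797)–(0.8818, 0.8818, 0.6797)  len=0.0267
  (v5,v6,v7) [+-+] → (0.857122, 0.892023, 0.6797)–(0, 1.2471, 0.6797)  len=0.9278
  (v6,v8,v7) [--+] → (-0.0246782, 1.23688, 0.6797)–(0, 1.2471, 0.6797)  len=0.0267
  (v7,v8,v9) [+-+] → (-0.0246782, 1.23688, 0.6797)–(-0.8818, 0.8818, 0.6797)  len=0.9278
  (v8,v10,v9) [--+] → (-0.892023, 0.857122, 0.6797)–(-0.8818, 0.8818, 0.6797)  len=0.0267
  (v9,v10,v11) [+-+] → (-0.892023, 0.857122, 0.6797)–(-1.2471, 0, 0.6797)  len=0.9278
  (v10,v12,v11) [--+] → (-1.23688, -0.0246782, 0.6797)–(-1.2471, 0, 0.6797)  len=0.0267
  (v11,v12,v13) [+-+] → (-1.23688, -0.0246782, 0.6797)–(-0.8818, -0.8818, 0.6797)  len=0.9278
  (v12,v14,v13) [--+] → (-0.857122, -0.892023, 0.6797)–(-0.8818, -0.8818, 0.6797)  len=0.0267
  (v13,v14,v15) [+-+] → (-0.857122, -0.892023, 0.6797)–(0, -1.2471, 0.6797)  len=0.9278
  (v14,v16,v15) [--+] → (0.0246782, -1.23688, 0.6797)–(0, -1.2471, 0.6797)  len=0.0267
  (v15,v16,v17) [+-+] → (0.0246782, -1.23688, 0.6797)–(0.8818, -0.8818, 0.6797)  len=0.9278
  (v16,v1,v17) [--+] → (0.892023, -0.857122, 0.6797)–(0.8818, -0.8818, 0.6797)  len=0.0267
  (v17,v1,v2) [+-+] → (0.892023, -0.857122, 0.6797)–(1.2471, 0, 0.6797)  len=0.9278

Chained into 1 loop(s):
  loop 1: 16 segments, perimeter = 7.6358
Total perimeter = 7.636


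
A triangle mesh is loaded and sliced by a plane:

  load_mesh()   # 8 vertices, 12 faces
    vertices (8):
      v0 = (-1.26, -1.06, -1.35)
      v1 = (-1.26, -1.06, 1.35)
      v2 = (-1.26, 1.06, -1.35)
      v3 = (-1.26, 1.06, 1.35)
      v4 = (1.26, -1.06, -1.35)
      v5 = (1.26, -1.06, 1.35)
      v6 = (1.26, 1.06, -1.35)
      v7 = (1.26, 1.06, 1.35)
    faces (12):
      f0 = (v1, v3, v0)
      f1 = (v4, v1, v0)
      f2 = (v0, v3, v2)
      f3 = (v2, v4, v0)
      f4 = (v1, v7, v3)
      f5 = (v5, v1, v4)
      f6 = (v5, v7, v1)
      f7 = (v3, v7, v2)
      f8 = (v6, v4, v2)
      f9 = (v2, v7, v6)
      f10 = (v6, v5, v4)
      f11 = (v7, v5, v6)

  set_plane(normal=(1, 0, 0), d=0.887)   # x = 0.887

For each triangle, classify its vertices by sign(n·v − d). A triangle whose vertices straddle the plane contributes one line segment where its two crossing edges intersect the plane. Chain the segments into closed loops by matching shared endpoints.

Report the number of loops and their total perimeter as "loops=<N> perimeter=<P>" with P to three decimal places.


loops=1 perimeter=9.640

Straddling triangles (8 of 12):
  (v4,v1,v0) [+--] → (0.887, -1.06, -0.950357)–(0.887, -1.06, -1.35)  len=0.3996
  (v2,v4,v0) [-+-] → (0.887, -0.746206, -1.35)–(0.887, -1.06, -1.35)  len=0.3138
  (v1,v7,v3) [-+-] → (0.887, 0.746206, 1.35)–(0.887, 1.06, 1.35)  len=0.3138
  (v5,v1,v4) [+-+] → (0.887, -1.06, 1.35)–(0.887, -1.06, -0.950357)  len=2.3004
  (v5,v7,v1) [++-] → (0.887, 0.746206, 1.35)–(0.887, -1.06, 1.35)  len=1.8062
  (v3,v7,v2) [-+-] → (0.887, 1.06, 1.35)–(0.887, 1.06, 0.950357)  len=0.3996
  (v6,v4,v2) [++-] → (0.887, -0.746206, -1.35)–(0.887, 1.06, -1.35)  len=1.8062
  (v2,v7,v6) [-++] → (0.887, 1.06, 0.950357)–(0.887, 1.06, -1.35)  len=2.3004

Chained into 1 loop(s):
  loop 1: 8 segments, perimeter = 9.6400
Total perimeter = 9.640


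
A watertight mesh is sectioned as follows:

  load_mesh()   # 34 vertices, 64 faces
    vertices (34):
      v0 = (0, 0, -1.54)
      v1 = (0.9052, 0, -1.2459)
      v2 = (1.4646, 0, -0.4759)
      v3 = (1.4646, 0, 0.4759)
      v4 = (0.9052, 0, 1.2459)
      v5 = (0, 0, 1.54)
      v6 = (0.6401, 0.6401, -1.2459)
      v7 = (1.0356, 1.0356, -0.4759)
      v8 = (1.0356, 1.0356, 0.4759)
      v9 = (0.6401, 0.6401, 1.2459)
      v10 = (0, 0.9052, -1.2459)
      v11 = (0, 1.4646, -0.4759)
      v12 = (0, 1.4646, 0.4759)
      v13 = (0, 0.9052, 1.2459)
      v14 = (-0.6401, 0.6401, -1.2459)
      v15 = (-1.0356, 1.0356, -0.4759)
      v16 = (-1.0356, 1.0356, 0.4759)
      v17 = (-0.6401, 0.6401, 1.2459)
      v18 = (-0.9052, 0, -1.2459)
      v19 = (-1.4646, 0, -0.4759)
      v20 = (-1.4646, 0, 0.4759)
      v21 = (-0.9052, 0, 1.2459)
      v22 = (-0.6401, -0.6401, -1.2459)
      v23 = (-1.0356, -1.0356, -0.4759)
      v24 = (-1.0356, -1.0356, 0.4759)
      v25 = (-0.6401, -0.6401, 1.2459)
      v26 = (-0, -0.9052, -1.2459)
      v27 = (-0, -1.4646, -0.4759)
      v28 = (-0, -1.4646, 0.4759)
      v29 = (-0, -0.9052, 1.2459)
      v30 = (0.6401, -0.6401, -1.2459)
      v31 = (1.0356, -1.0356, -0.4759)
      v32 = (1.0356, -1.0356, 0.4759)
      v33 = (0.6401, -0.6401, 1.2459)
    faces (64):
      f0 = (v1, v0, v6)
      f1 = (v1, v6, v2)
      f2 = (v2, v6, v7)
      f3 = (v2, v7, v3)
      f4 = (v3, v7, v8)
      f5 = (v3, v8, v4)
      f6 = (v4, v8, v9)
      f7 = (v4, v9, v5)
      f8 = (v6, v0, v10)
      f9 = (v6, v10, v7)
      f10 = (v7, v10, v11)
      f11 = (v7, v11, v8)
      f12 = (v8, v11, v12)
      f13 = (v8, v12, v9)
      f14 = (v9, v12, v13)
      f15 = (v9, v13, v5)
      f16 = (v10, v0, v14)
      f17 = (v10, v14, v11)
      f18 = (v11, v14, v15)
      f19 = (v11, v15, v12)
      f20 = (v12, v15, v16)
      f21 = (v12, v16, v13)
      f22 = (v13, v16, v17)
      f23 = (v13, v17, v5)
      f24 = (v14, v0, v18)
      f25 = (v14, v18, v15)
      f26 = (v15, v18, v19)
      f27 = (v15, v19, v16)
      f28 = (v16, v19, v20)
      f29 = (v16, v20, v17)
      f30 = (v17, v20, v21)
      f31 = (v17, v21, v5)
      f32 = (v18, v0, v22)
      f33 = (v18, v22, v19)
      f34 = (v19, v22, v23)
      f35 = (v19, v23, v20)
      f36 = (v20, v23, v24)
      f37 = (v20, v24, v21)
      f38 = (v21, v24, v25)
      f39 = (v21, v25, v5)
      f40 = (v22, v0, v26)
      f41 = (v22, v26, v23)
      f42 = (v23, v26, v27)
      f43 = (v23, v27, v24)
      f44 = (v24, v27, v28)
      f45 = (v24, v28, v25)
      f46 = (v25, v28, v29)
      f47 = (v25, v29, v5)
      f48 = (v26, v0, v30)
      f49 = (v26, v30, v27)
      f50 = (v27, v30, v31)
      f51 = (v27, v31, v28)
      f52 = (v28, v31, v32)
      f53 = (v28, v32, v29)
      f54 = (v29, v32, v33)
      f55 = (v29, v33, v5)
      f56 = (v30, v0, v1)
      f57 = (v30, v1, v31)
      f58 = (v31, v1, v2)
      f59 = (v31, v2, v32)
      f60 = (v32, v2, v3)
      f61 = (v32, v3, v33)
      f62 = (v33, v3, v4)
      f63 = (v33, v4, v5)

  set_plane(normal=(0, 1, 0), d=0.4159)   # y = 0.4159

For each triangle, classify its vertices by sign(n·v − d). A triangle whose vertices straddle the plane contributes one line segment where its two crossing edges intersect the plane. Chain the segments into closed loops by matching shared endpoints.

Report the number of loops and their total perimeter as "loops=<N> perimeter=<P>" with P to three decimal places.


Straddling triangles (20 of 64):
  (v1,v0,v6) [--+] → (0.4159, 0.4159, -1.34891)–(0.732953, 0.4159, -1.2459)  len=0.3334
  (v1,v6,v2) [-+-] → (0.732953, 0.4159, -1.2459)–(0.928888, 0.4159, -0.976202)  len=0.3334
  (v2,v6,v7) [-++] → (0.928888, 0.4159, -0.976202)–(1.29231, 0.4159, -0.4759)  len=0.6184
  (v2,v7,v3) [-+-] → (1.29231, 0.4159, -0.4759)–(1.29231, 0.4159, 0.0936543)  len=0.5696
  (v3,v7,v8) [-++] → (1.29231, 0.4159, 0.0936543)–(1.29231, 0.4159, 0.4759)  len=0.3822
  (v3,v8,v4) [-+-] → (1.29231, 0.4159, 0.4759)–(0.957569, 0.4159, 0.936666)  len=0.5695
  (v4,v8,v9) [-++] → (0.957569, 0.4159, 0.936666)–(0.732953, 0.4159, 1.2459)  len=0.3822
  (v4,v9,v5) [-+-] → (0.732953, 0.4159, 1.2459)–(0.4159, 0.4159, 1.34891)  len=0.3334
  (v6,v0,v10) [+-+] → (0.4159, 0.4159, -1.34891)–(0, 0.4159, -1.40487)  len=0.4196
  (v9,v13,v5) [++-] → (0, 0.4159, 1.40487)–(0.4159, 0.4159, 1.34891)  len=0.4196
  (v10,v0,v14) [+-+] → (0, 0.4159, -1.40487)–(-0.4159, 0.4159, -1.34891)  len=0.4196
  (v13,v17,v5) [++-] → (-0.4159, 0.4159, 1.34891)–(0, 0.4159, 1.40487)  len=0.4196
  (v14,v0,v18) [+--] → (-0.4159, 0.4159, -1.34891)–(-0.732953, 0.4159, -1.2459)  len=0.3334
  (v14,v18,v15) [+-+] → (-0.732953, 0.4159, -1.2459)–(-0.957569, 0.4159, -0.936666)  len=0.3822
  (v15,v18,v19) [+--] → (-0.957569, 0.4159, -0.936666)–(-1.29231, 0.4159, -0.4759)  len=0.5695
  (v15,v19,v16) [+-+] → (-1.29231, 0.4159, -0.4759)–(-1.29231, 0.4159, -0.0936543)  len=0.3822
  (v16,v19,v20) [+--] → (-1.29231, 0.4159, -0.0936543)–(-1.29231, 0.4159, 0.4759)  len=0.5696
  (v16,v20,v17) [+-+] → (-1.29231, 0.4159, 0.4759)–(-0.928888, 0.4159, 0.976202)  len=0.6184
  (v17,v20,v21) [+--] → (-0.928888, 0.4159, 0.976202)–(-0.732953, 0.4159, 1.2459)  len=0.3334
  (v17,v21,v5) [+--] → (-0.732953, 0.4159, 1.2459)–(-0.4159, 0.4159, 1.34891)  len=0.3334

Chained into 1 loop(s):
  loop 1: 20 segments, perimeter = 8.7226
Total perimeter = 8.723

loops=1 perimeter=8.723


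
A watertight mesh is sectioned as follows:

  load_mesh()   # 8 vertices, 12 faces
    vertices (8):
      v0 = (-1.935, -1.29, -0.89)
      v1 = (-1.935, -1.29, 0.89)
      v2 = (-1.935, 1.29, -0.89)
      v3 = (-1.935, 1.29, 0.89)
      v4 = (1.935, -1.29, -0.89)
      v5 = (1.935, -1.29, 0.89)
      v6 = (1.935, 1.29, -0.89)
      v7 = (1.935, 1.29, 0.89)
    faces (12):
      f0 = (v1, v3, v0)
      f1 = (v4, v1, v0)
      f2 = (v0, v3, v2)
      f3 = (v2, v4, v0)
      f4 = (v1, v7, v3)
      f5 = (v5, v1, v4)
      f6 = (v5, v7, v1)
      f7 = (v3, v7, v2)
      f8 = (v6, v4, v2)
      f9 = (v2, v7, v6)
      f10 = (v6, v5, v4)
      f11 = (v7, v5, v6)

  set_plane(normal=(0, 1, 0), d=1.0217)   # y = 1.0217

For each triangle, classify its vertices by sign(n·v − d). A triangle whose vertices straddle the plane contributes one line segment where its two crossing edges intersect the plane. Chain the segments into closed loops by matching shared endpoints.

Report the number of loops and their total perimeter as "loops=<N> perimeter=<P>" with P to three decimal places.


Straddling triangles (8 of 12):
  (v1,v3,v0) [-+-] → (-1.935, 1.0217, 0.89)–(-1.935, 1.0217, 0.704894)  len=0.1851
  (v0,v3,v2) [-++] → (-1.935, 1.0217, 0.704894)–(-1.935, 1.0217, -0.89)  len=1.5949
  (v2,v4,v0) [+--] → (-1.53255, 1.0217, -0.89)–(-1.935, 1.0217, -0.89)  len=0.4024
  (v1,v7,v3) [-++] → (1.53255, 1.0217, 0.89)–(-1.935, 1.0217, 0.89)  len=3.4676
  (v5,v7,v1) [-+-] → (1.935, 1.0217, 0.89)–(1.53255, 1.0217, 0.89)  len=0.4024
  (v6,v4,v2) [+-+] → (1.935, 1.0217, -0.89)–(-1.53255, 1.0217, -0.89)  len=3.4676
  (v6,v5,v4) [+--] → (1.935, 1.0217, -0.704894)–(1.935, 1.0217, -0.89)  len=0.1851
  (v7,v5,v6) [+-+] → (1.935, 1.0217, 0.89)–(1.935, 1.0217, -0.704894)  len=1.5949

Chained into 1 loop(s):
  loop 1: 8 segments, perimeter = 11.3000
Total perimeter = 11.300

loops=1 perimeter=11.300


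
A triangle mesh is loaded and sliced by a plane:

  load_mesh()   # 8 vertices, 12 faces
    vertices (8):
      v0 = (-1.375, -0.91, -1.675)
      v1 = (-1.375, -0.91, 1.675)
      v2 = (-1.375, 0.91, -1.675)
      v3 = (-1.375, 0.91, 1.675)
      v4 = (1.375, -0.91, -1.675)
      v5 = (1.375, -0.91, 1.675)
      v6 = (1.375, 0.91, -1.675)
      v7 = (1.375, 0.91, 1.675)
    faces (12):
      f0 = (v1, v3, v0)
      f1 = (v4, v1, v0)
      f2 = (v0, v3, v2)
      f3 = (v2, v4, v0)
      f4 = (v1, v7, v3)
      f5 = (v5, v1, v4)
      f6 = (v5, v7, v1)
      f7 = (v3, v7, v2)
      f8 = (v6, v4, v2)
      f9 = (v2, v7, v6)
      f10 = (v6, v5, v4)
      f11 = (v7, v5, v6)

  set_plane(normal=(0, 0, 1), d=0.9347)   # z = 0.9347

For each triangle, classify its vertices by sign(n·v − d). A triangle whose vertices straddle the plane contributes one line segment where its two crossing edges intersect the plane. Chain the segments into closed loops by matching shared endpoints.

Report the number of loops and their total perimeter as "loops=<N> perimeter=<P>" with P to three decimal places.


Straddling triangles (8 of 12):
  (v1,v3,v0) [++-] → (-1.375, 0.507807, 0.9347)–(-1.375, -0.91, 0.9347)  len=1.4178
  (v4,v1,v0) [-+-] → (-0.767291, -0.91, 0.9347)–(-1.375, -0.91, 0.9347)  len=0.6077
  (v0,v3,v2) [-+-] → (-1.375, 0.507807, 0.9347)–(-1.375, 0.91, 0.9347)  len=0.4022
  (v5,v1,v4) [++-] → (-0.767291, -0.91, 0.9347)–(1.375, -0.91, 0.9347)  len=2.1423
  (v3,v7,v2) [++-] → (0.767291, 0.91, 0.9347)–(-1.375, 0.91, 0.9347)  len=2.1423
  (v2,v7,v6) [-+-] → (0.767291, 0.91, 0.9347)–(1.375, 0.91, 0.9347)  len=0.6077
  (v6,v5,v4) [-+-] → (1.375, -0.507807, 0.9347)–(1.375, -0.91, 0.9347)  len=0.4022
  (v7,v5,v6) [++-] → (1.375, -0.507807, 0.9347)–(1.375, 0.91, 0.9347)  len=1.4178

Chained into 1 loop(s):
  loop 1: 8 segments, perimeter = 9.1400
Total perimeter = 9.140

loops=1 perimeter=9.140


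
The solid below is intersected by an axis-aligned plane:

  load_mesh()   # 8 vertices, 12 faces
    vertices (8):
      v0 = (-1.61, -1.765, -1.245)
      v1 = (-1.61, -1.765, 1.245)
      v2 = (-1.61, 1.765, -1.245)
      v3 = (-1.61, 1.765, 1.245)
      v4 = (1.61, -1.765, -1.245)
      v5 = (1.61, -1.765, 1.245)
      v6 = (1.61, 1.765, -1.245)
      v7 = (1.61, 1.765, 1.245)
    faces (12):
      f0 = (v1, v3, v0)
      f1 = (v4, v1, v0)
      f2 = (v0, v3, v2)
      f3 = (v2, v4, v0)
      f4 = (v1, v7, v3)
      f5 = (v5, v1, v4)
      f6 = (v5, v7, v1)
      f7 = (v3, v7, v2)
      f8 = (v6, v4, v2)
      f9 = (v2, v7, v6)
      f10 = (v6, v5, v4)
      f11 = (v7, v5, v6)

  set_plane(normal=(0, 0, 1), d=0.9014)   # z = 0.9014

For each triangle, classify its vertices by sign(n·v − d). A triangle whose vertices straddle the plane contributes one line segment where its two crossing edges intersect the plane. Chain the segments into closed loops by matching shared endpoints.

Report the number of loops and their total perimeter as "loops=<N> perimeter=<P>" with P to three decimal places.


loops=1 perimeter=13.500

Straddling triangles (8 of 12):
  (v1,v3,v0) [++-] → (-1.61, 1.27789, 0.9014)–(-1.61, -1.765, 0.9014)  len=3.0429
  (v4,v1,v0) [-+-] → (-1.16567, -1.765, 0.9014)–(-1.61, -1.765, 0.9014)  len=0.4443
  (v0,v3,v2) [-+-] → (-1.61, 1.27789, 0.9014)–(-1.61, 1.765, 0.9014)  len=0.4871
  (v5,v1,v4) [++-] → (-1.16567, -1.765, 0.9014)–(1.61, -1.765, 0.9014)  len=2.7757
  (v3,v7,v2) [++-] → (1.16567, 1.765, 0.9014)–(-1.61, 1.765, 0.9014)  len=2.7757
  (v2,v7,v6) [-+-] → (1.16567, 1.765, 0.9014)–(1.61, 1.765, 0.9014)  len=0.4443
  (v6,v5,v4) [-+-] → (1.61, -1.27789, 0.9014)–(1.61, -1.765, 0.9014)  len=0.4871
  (v7,v5,v6) [++-] → (1.61, -1.27789, 0.9014)–(1.61, 1.765, 0.9014)  len=3.0429

Chained into 1 loop(s):
  loop 1: 8 segments, perimeter = 13.5000
Total perimeter = 13.500


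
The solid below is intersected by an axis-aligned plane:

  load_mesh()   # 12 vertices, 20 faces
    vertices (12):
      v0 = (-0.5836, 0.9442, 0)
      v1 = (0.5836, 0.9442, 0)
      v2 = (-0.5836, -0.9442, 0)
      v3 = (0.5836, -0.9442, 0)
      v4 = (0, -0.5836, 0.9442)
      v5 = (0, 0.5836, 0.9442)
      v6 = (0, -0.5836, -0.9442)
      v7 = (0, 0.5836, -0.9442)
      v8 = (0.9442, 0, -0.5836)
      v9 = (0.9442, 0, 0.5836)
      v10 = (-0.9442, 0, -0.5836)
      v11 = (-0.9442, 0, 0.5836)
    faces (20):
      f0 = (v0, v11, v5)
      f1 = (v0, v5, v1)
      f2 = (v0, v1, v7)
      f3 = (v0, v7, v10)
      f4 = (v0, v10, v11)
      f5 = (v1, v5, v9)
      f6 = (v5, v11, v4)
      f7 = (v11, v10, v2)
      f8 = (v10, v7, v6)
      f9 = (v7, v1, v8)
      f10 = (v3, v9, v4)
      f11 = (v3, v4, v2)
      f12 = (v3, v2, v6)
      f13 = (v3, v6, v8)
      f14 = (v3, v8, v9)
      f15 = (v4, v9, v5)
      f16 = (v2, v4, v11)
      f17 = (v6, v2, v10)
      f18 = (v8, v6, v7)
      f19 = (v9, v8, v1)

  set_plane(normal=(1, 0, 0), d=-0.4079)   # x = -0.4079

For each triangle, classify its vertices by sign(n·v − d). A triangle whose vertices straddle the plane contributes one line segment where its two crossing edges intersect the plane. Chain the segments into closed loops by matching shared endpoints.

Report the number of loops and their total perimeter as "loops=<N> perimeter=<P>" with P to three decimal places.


loops=1 perimeter=5.395

Straddling triangles (10 of 20):
  (v0,v11,v5) [--+] → (-0.4079, 0.331481, 0.788419)–(-0.4079, 0.835637, 0.284263)  len=0.7130
  (v0,v5,v1) [-++] → (-0.4079, 0.835637, 0.284263)–(-0.4079, 0.9442, 0)  len=0.3043
  (v0,v1,v7) [-++] → (-0.4079, 0.9442, 0)–(-0.4079, 0.835637, -0.284263)  len=0.3043
  (v0,v7,v10) [-+-] → (-0.4079, 0.835637, -0.284263)–(-0.4079, 0.331481, -0.788419)  len=0.7130
  (v5,v11,v4) [+-+] → (-0.4079, 0.331481, 0.788419)–(-0.4079, -0.331481, 0.788419)  len=0.6630
  (v10,v7,v6) [-++] → (-0.4079, 0.331481, -0.788419)–(-0.4079, -0.331481, -0.788419)  len=0.6630
  (v3,v4,v2) [++-] → (-0.4079, -0.835637, 0.284263)–(-0.4079, -0.9442, 0)  len=0.3043
  (v3,v2,v6) [+-+] → (-0.4079, -0.9442, 0)–(-0.4079, -0.835637, -0.284263)  len=0.3043
  (v2,v4,v11) [-+-] → (-0.4079, -0.835637, 0.284263)–(-0.4079, -0.331481, 0.788419)  len=0.7130
  (v6,v2,v10) [+--] → (-0.4079, -0.835637, -0.284263)–(-0.4079, -0.331481, -0.788419)  len=0.7130

Chained into 1 loop(s):
  loop 1: 10 segments, perimeter = 5.3950
Total perimeter = 5.395


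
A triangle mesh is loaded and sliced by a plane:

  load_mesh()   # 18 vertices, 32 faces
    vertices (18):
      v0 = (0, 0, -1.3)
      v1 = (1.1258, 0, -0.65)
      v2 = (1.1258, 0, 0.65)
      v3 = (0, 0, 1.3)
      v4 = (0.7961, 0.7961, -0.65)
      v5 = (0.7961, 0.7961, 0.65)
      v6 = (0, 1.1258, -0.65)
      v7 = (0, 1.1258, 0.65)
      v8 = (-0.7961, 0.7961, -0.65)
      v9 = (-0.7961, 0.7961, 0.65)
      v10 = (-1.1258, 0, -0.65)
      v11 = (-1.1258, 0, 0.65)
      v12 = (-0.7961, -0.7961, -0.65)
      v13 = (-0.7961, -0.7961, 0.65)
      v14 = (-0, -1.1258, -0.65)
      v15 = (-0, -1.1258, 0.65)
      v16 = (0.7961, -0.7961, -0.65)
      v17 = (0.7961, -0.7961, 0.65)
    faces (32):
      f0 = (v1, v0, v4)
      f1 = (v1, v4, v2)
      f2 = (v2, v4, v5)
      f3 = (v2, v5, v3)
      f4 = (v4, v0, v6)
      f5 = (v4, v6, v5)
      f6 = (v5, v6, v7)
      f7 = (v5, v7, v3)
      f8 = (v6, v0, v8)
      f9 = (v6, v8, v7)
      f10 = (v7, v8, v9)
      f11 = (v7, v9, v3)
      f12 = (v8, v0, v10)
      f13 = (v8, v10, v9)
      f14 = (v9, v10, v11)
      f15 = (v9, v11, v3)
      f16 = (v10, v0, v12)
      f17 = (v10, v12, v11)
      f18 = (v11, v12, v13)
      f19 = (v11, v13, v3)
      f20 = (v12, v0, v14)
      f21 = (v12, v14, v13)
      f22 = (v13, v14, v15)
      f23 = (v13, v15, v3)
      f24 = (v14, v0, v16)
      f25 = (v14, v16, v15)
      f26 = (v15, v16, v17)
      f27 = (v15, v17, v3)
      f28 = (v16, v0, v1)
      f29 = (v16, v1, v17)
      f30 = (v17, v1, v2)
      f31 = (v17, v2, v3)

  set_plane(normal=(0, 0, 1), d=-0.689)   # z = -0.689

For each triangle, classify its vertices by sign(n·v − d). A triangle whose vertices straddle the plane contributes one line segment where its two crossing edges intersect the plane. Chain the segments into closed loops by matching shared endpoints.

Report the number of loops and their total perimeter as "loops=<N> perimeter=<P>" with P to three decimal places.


Straddling triangles (8 of 32):
  (v1,v0,v4) [+-+] → (1.05825, 0, -0.689)–(0.748334, 0.748334, -0.689)  len=0.8100
  (v4,v0,v6) [+-+] → (0.748334, 0.748334, -0.689)–(0, 1.05825, -0.689)  len=0.8100
  (v6,v0,v8) [+-+] → (0, 1.05825, -0.689)–(-0.748334, 0.748334, -0.689)  len=0.8100
  (v8,v0,v10) [+-+] → (-0.748334, 0.748334, -0.689)–(-1.05825, 0, -0.689)  len=0.8100
  (v10,v0,v12) [+-+] → (-1.05825, 0, -0.689)–(-0.748334, -0.748334, -0.689)  len=0.8100
  (v12,v0,v14) [+-+] → (-0.748334, -0.748334, -0.689)–(0, -1.05825, -0.689)  len=0.8100
  (v14,v0,v16) [+-+] → (0, -1.05825, -0.689)–(0.748334, -0.748334, -0.689)  len=0.8100
  (v16,v0,v1) [+-+] → (0.748334, -0.748334, -0.689)–(1.05825, 0, -0.689)  len=0.8100

Chained into 1 loop(s):
  loop 1: 8 segments, perimeter = 6.4798
Total perimeter = 6.480

loops=1 perimeter=6.480
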